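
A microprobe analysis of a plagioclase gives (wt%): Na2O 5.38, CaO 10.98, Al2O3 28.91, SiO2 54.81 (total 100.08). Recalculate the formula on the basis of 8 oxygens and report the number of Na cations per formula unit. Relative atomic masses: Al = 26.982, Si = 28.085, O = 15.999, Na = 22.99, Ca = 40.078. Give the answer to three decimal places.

0.470 Na apfu

Na2O: 5.38/61.979 = 0.08680 mol → 0.17360 mol Na, 0.08680 mol O.
CaO: 10.98/56.077 = 0.19580 mol → 0.19580 mol Ca, 0.19580 mol O.
Al2O3: 28.91/101.961 = 0.28354 mol → 0.56708 mol Al, 0.85062 mol O.
SiO2: 54.81/60.083 = 0.91224 mol → 0.91224 mol Si, 1.82448 mol O.
Total oxygen = 2.95770 mol. Normalization factor = 8/2.95770 = 2.70480.
Na per 8 O = 0.17360 × 2.70480 = 0.470.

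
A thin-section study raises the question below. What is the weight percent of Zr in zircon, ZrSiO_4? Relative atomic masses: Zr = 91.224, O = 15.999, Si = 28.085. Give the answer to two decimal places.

Molar mass of ZrSiO_4: 1*91.224 + 1*28.085 + 4*15.999 = 183.305 g/mol.
Mass of Zr per formula unit: 1 × 91.224 = 91.224 g.
Weight fraction Zr = 91.224 / 183.305 = 0.4977.

49.77 weight percent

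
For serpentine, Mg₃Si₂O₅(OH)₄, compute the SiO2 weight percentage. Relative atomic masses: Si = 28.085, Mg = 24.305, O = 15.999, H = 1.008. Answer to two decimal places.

Molar mass of Mg₃Si₂O₅(OH)₄ = 3·24.305 + 2·28.085 + 9·15.999 + 4·1.008 = 277.108 g/mol.
Each formula unit contains 2 Si, equivalent to 2/1 = 2.0000 mol SiO2.
M(SiO2) = 1×28.085 + 2×15.999 = 60.083 g/mol.
Mass of SiO2 per formula unit = 2.0000 × 60.083 = 120.166 g.
SiO2 wt% = 120.166 / 277.108 × 100 = 43.36%.

43.36 wt%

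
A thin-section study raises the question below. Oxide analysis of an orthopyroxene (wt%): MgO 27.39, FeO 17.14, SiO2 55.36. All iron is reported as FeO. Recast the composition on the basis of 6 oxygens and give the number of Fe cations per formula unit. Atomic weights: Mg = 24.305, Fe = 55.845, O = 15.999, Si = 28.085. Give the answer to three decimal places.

0.518 Fe apfu

MgO: 27.39/40.304 = 0.67959 mol → 0.67959 mol Mg, 0.67959 mol O.
FeO: 17.14/71.844 = 0.23857 mol → 0.23857 mol Fe, 0.23857 mol O.
SiO2: 55.36/60.083 = 0.92139 mol → 0.92139 mol Si, 1.84278 mol O.
Total oxygen = 2.76094 mol. Normalization factor = 6/2.76094 = 2.17317.
Fe per 6 O = 0.23857 × 2.17317 = 0.518.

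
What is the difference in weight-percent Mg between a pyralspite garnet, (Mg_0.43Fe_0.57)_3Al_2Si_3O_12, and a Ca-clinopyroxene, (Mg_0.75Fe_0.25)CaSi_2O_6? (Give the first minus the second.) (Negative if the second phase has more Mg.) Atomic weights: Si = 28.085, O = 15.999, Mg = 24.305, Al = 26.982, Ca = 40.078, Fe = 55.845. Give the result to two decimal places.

-1.26 percentage points

Mg in (Mg_0.43Fe_0.57)_3Al_2Si_3O_12: molar mass 457.055 g/mol; 1.29×24.305 = 31.353 g → 6.86 wt%.
Mg in (Mg_0.75Fe_0.25)CaSi_2O_6: molar mass 224.432 g/mol; 0.75×24.305 = 18.229 g → 8.12 wt%.
Difference = 6.86 − 8.12 = -1.26 percentage points.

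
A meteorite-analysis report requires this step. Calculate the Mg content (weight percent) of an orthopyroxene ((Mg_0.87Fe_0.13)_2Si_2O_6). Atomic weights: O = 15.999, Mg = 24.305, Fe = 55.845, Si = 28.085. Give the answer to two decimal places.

20.24 weight percent

M((Mg_0.87Fe_0.13)_2Si_2O_6) = 208.974 g/mol.
Mg contributes 1.74 × 24.305 = 42.291 g per mole.
42.291/208.974 = 0.2024 → 20.24%.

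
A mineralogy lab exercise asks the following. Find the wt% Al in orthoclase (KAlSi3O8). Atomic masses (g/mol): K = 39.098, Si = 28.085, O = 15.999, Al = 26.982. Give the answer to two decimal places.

9.69 weight percent

Molar mass of KAlSi3O8: 1*39.098 + 1*26.982 + 3*28.085 + 8*15.999 = 278.327 g/mol.
Mass of Al per formula unit: 1 × 26.982 = 26.982 g.
Weight fraction Al = 26.982 / 278.327 = 0.0969.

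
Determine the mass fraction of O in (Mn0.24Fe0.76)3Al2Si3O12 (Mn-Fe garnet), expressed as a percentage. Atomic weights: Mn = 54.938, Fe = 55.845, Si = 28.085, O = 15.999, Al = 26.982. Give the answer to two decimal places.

38.62 weight percent

Formula mass = 0.72×54.938 + 2.28×55.845 + 2×26.982 + 3×28.085 + 12×15.999 = 497.089 g/mol, of which 191.988 g is O.
So O makes up 191.988/497.089 = 0.3862 of the mass, i.e. 38.62%.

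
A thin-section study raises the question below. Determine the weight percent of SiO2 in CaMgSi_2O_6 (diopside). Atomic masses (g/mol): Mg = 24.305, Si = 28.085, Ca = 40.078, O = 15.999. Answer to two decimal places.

M(CaMgSi_2O_6) = 216.547 g/mol; M(SiO2) = 60.083 g/mol.
Moles SiO2 per formula unit = 2 Si ÷ 1 = 2.0000.
SiO2 fraction = (2.0000 × 60.083) / 216.547 = 120.166/216.547 = 0.5549.

55.49 wt%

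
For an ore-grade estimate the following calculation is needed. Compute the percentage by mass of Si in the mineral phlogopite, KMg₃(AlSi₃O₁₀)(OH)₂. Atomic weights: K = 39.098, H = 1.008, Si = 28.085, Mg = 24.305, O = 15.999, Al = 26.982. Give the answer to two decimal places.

Molar mass of KMg₃(AlSi₃O₁₀)(OH)₂: 1*39.098 + 3*24.305 + 1*26.982 + 3*28.085 + 12*15.999 + 2*1.008 = 417.254 g/mol.
Mass of Si per formula unit: 3 × 28.085 = 84.255 g.
Weight fraction Si = 84.255 / 417.254 = 0.2019.

20.19 mass %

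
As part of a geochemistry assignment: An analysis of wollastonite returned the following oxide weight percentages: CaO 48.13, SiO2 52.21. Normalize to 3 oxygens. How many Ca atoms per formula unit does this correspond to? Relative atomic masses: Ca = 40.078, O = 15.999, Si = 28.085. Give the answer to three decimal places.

48.13 wt% CaO ÷ 56.077 g/mol = 0.85828 mol, giving 0.85828 Ca and 0.85828 O.
52.21 wt% SiO2 ÷ 60.083 g/mol = 0.86896 mol, giving 0.86896 Si and 1.73792 O.
Oxygen sums to 2.59620; scaling by 3/2.59620 = 1.15554 puts the formula on 3 O.
Ca: 0.85828 × 1.15554 = 0.992 atoms per formula unit.

0.992 Ca apfu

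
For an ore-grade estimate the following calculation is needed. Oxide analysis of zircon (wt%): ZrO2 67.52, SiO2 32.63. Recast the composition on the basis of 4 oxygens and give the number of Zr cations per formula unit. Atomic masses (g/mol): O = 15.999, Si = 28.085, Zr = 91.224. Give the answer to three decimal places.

1.004 Zr apfu

67.52 wt% ZrO2 ÷ 123.222 g/mol = 0.54795 mol, giving 0.54795 Zr and 1.09590 O.
32.63 wt% SiO2 ÷ 60.083 g/mol = 0.54308 mol, giving 0.54308 Si and 1.08616 O.
Oxygen sums to 2.18206; scaling by 4/2.18206 = 1.83313 puts the formula on 4 O.
Zr: 0.54795 × 1.83313 = 1.004 atoms per formula unit.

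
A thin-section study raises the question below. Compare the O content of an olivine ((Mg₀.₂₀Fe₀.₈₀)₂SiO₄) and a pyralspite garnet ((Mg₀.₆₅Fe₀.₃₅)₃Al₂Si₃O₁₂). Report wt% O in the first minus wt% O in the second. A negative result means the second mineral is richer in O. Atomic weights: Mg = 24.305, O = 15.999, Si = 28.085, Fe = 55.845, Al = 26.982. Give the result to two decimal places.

M((Mg₀.₂₀Fe₀.₈₀)₂SiO₄) = 191.155 g/mol, so wt% O = 63.996/191.155 × 100 = 33.48%.
M((Mg₀.₆₅Fe₀.₃₅)₃Al₂Si₃O₁₂) = 436.239 g/mol, so wt% O = 191.988/436.239 × 100 = 44.01%.
33.48 − 44.01 = -10.53 pp.

-10.53 percentage points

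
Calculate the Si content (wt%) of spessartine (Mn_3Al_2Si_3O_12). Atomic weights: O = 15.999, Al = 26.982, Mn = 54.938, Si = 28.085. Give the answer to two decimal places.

M(Mn_3Al_2Si_3O_12) = 495.021 g/mol.
Si contributes 3 × 28.085 = 84.255 g per mole.
84.255/495.021 = 0.1702 → 17.02%.

17.02 wt%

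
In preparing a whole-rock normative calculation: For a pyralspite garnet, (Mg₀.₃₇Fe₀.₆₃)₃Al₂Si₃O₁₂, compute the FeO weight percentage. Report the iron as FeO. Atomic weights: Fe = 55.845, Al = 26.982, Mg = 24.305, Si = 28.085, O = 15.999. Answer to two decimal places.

M((Mg₀.₃₇Fe₀.₆₃)₃Al₂Si₃O₁₂) = 462.733 g/mol; M(FeO) = 71.844 g/mol.
Moles FeO per formula unit = 1.89 Fe ÷ 1 = 1.8900.
FeO fraction = (1.8900 × 71.844) / 462.733 = 135.785/462.733 = 0.2934.

29.34 wt%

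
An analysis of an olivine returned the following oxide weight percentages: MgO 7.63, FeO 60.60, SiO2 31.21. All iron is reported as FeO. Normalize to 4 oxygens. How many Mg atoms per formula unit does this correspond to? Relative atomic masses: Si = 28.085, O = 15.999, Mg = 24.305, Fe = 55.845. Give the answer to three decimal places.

0.366 Mg apfu

7.63 wt% MgO ÷ 40.304 g/mol = 0.18931 mol, giving 0.18931 Mg and 0.18931 O.
60.60 wt% FeO ÷ 71.844 g/mol = 0.84349 mol, giving 0.84349 Fe and 0.84349 O.
31.21 wt% SiO2 ÷ 60.083 g/mol = 0.51945 mol, giving 0.51945 Si and 1.03890 O.
Oxygen sums to 2.07170; scaling by 4/2.07170 = 1.93078 puts the formula on 4 O.
Mg: 0.18931 × 1.93078 = 0.366 atoms per formula unit.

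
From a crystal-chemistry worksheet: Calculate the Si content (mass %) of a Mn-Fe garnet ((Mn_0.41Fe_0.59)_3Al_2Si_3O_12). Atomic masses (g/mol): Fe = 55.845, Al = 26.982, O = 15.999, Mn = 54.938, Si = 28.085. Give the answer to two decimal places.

16.97 mass %

Molar mass of (Mn_0.41Fe_0.59)_3Al_2Si_3O_12: 1.23·54.938 + 1.77·55.845 + 2·26.982 + 3·28.085 + 12·15.999 = 496.626 g/mol.
Mass of Si per formula unit: 3 × 28.085 = 84.255 g.
Weight fraction Si = 84.255 / 496.626 = 0.1697.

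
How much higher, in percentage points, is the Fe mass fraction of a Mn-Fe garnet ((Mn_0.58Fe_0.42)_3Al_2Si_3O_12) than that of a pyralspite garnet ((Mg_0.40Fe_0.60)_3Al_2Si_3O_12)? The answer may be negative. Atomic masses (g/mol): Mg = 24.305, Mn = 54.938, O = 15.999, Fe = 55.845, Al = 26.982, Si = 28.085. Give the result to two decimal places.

M((Mn_0.58Fe_0.42)_3Al_2Si_3O_12) = 496.164 g/mol, so wt% Fe = 70.365/496.164 × 100 = 14.18%.
M((Mg_0.40Fe_0.60)_3Al_2Si_3O_12) = 459.894 g/mol, so wt% Fe = 100.521/459.894 × 100 = 21.86%.
14.18 − 21.86 = -7.68 pp.

-7.68 percentage points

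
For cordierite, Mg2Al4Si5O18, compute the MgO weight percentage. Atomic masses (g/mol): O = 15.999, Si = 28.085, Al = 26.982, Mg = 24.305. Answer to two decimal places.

13.78 wt%

M(Mg2Al4Si5O18) = 584.945 g/mol; M(MgO) = 40.304 g/mol.
Moles MgO per formula unit = 2 Mg ÷ 1 = 2.0000.
MgO fraction = (2.0000 × 40.304) / 584.945 = 80.608/584.945 = 0.1378.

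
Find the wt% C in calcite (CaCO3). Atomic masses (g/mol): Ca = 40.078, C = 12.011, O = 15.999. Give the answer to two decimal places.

M(CaCO3) = 100.086 g/mol.
C contributes 1 × 12.011 = 12.011 g per mole.
12.011/100.086 = 0.1200 → 12.00%.

12.00 mass %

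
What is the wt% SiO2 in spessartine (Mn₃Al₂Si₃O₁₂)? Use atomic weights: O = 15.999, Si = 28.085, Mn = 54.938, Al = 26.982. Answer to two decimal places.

Molar mass of Mn₃Al₂Si₃O₁₂ = 3*54.938 + 2*26.982 + 3*28.085 + 12*15.999 = 495.021 g/mol.
Each formula unit contains 3 Si, equivalent to 3/1 = 3.0000 mol SiO2.
M(SiO2) = 1×28.085 + 2×15.999 = 60.083 g/mol.
Mass of SiO2 per formula unit = 3.0000 × 60.083 = 180.249 g.
SiO2 wt% = 180.249 / 495.021 × 100 = 36.41%.

36.41 wt%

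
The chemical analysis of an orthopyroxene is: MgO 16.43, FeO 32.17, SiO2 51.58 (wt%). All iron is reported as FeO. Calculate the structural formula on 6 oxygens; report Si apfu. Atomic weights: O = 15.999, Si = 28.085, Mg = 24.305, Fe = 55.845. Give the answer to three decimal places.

16.43 wt% MgO ÷ 40.304 g/mol = 0.40765 mol, giving 0.40765 Mg and 0.40765 O.
32.17 wt% FeO ÷ 71.844 g/mol = 0.44778 mol, giving 0.44778 Fe and 0.44778 O.
51.58 wt% SiO2 ÷ 60.083 g/mol = 0.85848 mol, giving 0.85848 Si and 1.71696 O.
Oxygen sums to 2.57239; scaling by 6/2.57239 = 2.33246 puts the formula on 6 O.
Si: 0.85848 × 2.33246 = 2.002 atoms per formula unit.

2.002 Si apfu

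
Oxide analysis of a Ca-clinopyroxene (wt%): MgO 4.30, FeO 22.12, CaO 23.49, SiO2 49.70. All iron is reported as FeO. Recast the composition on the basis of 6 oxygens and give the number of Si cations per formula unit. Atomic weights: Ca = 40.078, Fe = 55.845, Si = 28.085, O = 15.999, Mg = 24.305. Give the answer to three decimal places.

MgO (M=40.304): mol = 0.10669; Mg = 0.10669, O = 0.10669.
FeO (M=71.844): mol = 0.30789; Fe = 0.30789, O = 0.30789.
CaO (M=56.077): mol = 0.41889; Ca = 0.41889, O = 0.41889.
SiO2 (M=60.083): mol = 0.82719; Si = 0.82719, O = 1.65438.
ΣO = 2.48785; factor = 6/ΣO = 2.41172.
Si apfu = 0.82719 × 2.41172 = 1.995.

1.995 Si apfu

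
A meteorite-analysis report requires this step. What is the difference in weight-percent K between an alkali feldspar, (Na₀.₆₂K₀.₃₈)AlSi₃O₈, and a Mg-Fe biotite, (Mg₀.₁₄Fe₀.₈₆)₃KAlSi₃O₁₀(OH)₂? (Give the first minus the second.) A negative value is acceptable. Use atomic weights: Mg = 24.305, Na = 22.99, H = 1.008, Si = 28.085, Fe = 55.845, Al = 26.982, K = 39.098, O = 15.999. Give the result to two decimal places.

-2.30 percentage points

M((Na₀.₆₂K₀.₃₈)AlSi₃O₈) = 268.340 g/mol, so wt% K = 14.857/268.340 × 100 = 5.54%.
M((Mg₀.₁₄Fe₀.₈₆)₃KAlSi₃O₁₀(OH)₂) = 498.627 g/mol, so wt% K = 39.098/498.627 × 100 = 7.84%.
5.54 − 7.84 = -2.30 pp.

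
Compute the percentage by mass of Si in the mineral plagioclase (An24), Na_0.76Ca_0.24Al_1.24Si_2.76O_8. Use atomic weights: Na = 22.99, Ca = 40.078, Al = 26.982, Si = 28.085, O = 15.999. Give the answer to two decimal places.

Molar mass of Na_0.76Ca_0.24Al_1.24Si_2.76O_8: 0.76·22.99 + 0.24·40.078 + 1.24·26.982 + 2.76·28.085 + 8·15.999 = 266.055 g/mol.
Mass of Si per formula unit: 2.76 × 28.085 = 77.515 g.
Weight fraction Si = 77.515 / 266.055 = 0.2913.

29.13 mass %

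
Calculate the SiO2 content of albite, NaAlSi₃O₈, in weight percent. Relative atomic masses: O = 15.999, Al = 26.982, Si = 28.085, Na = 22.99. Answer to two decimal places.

68.74 wt%

Molar mass of NaAlSi₃O₈ = 1·22.99 + 1·26.982 + 3·28.085 + 8·15.999 = 262.219 g/mol.
Each formula unit contains 3 Si, equivalent to 3/1 = 3.0000 mol SiO2.
M(SiO2) = 1×28.085 + 2×15.999 = 60.083 g/mol.
Mass of SiO2 per formula unit = 3.0000 × 60.083 = 180.249 g.
SiO2 wt% = 180.249 / 262.219 × 100 = 68.74%.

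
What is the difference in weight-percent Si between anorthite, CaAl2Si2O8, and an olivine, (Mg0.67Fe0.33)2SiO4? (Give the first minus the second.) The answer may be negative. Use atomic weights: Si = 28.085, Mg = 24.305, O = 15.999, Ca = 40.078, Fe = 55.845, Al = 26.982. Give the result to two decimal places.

2.80 percentage points

M(CaAl2Si2O8) = 278.204 g/mol, so wt% Si = 56.170/278.204 × 100 = 20.19%.
M((Mg0.67Fe0.33)2SiO4) = 161.507 g/mol, so wt% Si = 28.085/161.507 × 100 = 17.39%.
20.19 − 17.39 = 2.80 pp.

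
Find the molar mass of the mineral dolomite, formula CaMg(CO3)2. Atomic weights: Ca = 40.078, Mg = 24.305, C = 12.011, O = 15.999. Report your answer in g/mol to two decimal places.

184.40 g/mol

M = 1*40.078 + 1*24.305 + 2*12.011 + 6*15.999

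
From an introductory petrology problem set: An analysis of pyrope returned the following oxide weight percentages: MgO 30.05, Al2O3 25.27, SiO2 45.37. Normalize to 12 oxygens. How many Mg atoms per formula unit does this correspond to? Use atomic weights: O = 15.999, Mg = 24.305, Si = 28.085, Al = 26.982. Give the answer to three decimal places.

MgO (M=40.304): mol = 0.74558; Mg = 0.74558, O = 0.74558.
Al2O3 (M=101.961): mol = 0.24784; Al = 0.49568, O = 0.74352.
SiO2 (M=60.083): mol = 0.75512; Si = 0.75512, O = 1.51024.
ΣO = 2.99934; factor = 12/ΣO = 4.00088.
Mg apfu = 0.74558 × 4.00088 = 2.983.

2.983 Mg apfu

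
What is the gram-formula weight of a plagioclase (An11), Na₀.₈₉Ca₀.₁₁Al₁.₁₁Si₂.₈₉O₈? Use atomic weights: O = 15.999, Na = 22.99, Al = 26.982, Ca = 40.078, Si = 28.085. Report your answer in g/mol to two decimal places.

The formula mass is the sum 0.89(22.99) + 0.11(40.078) + 1.11(26.982) + 2.89(28.085) + 8(15.999).

263.98 g/mol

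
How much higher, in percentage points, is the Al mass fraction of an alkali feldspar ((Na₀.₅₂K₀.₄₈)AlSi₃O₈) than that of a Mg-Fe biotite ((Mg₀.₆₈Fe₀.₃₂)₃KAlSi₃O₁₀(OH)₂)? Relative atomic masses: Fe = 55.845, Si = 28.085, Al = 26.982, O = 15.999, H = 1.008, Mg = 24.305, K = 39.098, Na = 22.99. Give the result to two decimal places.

3.97 percentage points

Al in (Na₀.₅₂K₀.₄₈)AlSi₃O₈: molar mass 269.951 g/mol; 1×26.982 = 26.982 g → 10.00 wt%.
Al in (Mg₀.₆₈Fe₀.₃₂)₃KAlSi₃O₁₀(OH)₂: molar mass 447.532 g/mol; 1×26.982 = 26.982 g → 6.03 wt%.
Difference = 10.00 − 6.03 = 3.97 percentage points.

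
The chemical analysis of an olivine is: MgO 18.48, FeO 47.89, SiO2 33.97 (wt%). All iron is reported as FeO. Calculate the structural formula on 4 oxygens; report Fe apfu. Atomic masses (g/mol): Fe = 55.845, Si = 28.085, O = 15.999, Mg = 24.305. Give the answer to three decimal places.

1.182 Fe apfu

MgO (M=40.304): mol = 0.45852; Mg = 0.45852, O = 0.45852.
FeO (M=71.844): mol = 0.66658; Fe = 0.66658, O = 0.66658.
SiO2 (M=60.083): mol = 0.56538; Si = 0.56538, O = 1.13076.
ΣO = 2.25586; factor = 4/ΣO = 1.77316.
Fe apfu = 0.66658 × 1.77316 = 1.182.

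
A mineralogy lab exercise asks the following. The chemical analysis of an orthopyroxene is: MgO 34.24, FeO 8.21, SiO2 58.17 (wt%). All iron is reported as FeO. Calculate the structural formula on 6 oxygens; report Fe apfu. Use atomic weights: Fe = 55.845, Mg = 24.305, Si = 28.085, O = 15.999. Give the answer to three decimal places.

0.236 Fe apfu

MgO (M=40.304): mol = 0.84954; Mg = 0.84954, O = 0.84954.
FeO (M=71.844): mol = 0.11428; Fe = 0.11428, O = 0.11428.
SiO2 (M=60.083): mol = 0.96816; Si = 0.96816, O = 1.93632.
ΣO = 2.90014; factor = 6/ΣO = 2.06887.
Fe apfu = 0.11428 × 2.06887 = 0.236.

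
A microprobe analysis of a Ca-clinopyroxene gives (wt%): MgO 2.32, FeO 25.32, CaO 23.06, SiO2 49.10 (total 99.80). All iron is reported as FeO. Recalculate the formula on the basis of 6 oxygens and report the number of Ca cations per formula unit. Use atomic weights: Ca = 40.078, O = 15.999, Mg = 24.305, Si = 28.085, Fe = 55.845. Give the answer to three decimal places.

MgO (M=40.304): mol = 0.05756; Mg = 0.05756, O = 0.05756.
FeO (M=71.844): mol = 0.35243; Fe = 0.35243, O = 0.35243.
CaO (M=56.077): mol = 0.41122; Ca = 0.41122, O = 0.41122.
SiO2 (M=60.083): mol = 0.81720; Si = 0.81720, O = 1.63440.
ΣO = 2.45561; factor = 6/ΣO = 2.44338.
Ca apfu = 0.41122 × 2.44338 = 1.005.

1.005 Ca apfu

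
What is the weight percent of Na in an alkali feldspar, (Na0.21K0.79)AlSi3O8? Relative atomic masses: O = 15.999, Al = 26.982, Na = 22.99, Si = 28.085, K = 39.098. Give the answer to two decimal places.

Molar mass of (Na0.21K0.79)AlSi3O8: 0.21·22.99 + 0.79·39.098 + 1·26.982 + 3·28.085 + 8·15.999 = 274.944 g/mol.
Mass of Na per formula unit: 0.21 × 22.99 = 4.828 g.
Weight fraction Na = 4.828 / 274.944 = 0.0176.

1.76 mass %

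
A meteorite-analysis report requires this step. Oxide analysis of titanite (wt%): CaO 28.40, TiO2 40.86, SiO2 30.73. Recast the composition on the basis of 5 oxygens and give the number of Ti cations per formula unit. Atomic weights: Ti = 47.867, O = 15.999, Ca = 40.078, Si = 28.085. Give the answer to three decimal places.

CaO: 28.40/56.077 = 0.50645 mol → 0.50645 mol Ca, 0.50645 mol O.
TiO2: 40.86/79.865 = 0.51161 mol → 0.51161 mol Ti, 1.02322 mol O.
SiO2: 30.73/60.083 = 0.51146 mol → 0.51146 mol Si, 1.02292 mol O.
Total oxygen = 2.55259 mol. Normalization factor = 5/2.55259 = 1.95879.
Ti per 5 O = 0.51161 × 1.95879 = 1.002.

1.002 Ti apfu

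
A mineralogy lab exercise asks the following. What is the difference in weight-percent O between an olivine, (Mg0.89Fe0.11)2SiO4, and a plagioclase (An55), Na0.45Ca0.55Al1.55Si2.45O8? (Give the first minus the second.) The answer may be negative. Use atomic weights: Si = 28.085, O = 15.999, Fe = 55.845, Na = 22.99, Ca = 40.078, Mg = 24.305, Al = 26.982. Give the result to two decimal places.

O in (Mg0.89Fe0.11)2SiO4: molar mass 147.630 g/mol; 4×15.999 = 63.996 g → 43.35 wt%.
O in Na0.45Ca0.55Al1.55Si2.45O8: molar mass 271.011 g/mol; 8×15.999 = 127.992 g → 47.23 wt%.
Difference = 43.35 − 47.23 = -3.88 percentage points.

-3.88 percentage points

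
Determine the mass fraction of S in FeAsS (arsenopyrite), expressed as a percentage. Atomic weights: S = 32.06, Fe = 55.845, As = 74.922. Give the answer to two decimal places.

19.69 wt%

M(FeAsS) = 162.827 g/mol.
S contributes 1 × 32.06 = 32.060 g per mole.
32.060/162.827 = 0.1969 → 19.69%.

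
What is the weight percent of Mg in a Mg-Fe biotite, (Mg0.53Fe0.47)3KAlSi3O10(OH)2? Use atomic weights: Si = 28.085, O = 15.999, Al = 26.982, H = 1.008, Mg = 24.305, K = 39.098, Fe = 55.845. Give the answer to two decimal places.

Molar mass of (Mg0.53Fe0.47)3KAlSi3O10(OH)2: 1.59·24.305 + 1.41·55.845 + 1·39.098 + 1·26.982 + 3·28.085 + 12·15.999 + 2·1.008 = 461.725 g/mol.
Mass of Mg per formula unit: 1.59 × 24.305 = 38.645 g.
Weight fraction Mg = 38.645 / 461.725 = 0.0837.

8.37 mass %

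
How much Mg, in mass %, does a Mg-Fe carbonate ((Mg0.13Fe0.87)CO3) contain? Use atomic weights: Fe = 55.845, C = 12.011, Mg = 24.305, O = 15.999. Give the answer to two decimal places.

Molar mass of (Mg0.13Fe0.87)CO3: 0.13·24.305 + 0.87·55.845 + 1·12.011 + 3·15.999 = 111.753 g/mol.
Mass of Mg per formula unit: 0.13 × 24.305 = 3.160 g.
Weight fraction Mg = 3.160 / 111.753 = 0.0283.

2.83 mass %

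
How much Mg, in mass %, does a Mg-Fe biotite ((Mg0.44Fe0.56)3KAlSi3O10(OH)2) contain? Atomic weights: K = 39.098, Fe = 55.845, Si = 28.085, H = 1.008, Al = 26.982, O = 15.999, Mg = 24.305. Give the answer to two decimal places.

Formula mass = 1.32*24.305 + 1.68*55.845 + 1*39.098 + 1*26.982 + 3*28.085 + 12*15.999 + 2*1.008 = 470.241 g/mol, of which 32.083 g is Mg.
So Mg makes up 32.083/470.241 = 0.0682 of the mass, i.e. 6.82%.

6.82 mass %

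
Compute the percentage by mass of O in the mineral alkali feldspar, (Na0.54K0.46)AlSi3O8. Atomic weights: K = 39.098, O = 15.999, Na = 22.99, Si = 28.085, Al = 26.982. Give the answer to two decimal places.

47.47 wt%

M((Na0.54K0.46)AlSi3O8) = 269.629 g/mol.
O contributes 8 × 15.999 = 127.992 g per mole.
127.992/269.629 = 0.4747 → 47.47%.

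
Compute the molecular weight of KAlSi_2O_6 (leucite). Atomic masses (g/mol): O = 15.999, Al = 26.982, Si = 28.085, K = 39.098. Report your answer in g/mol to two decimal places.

The formula mass is the sum 1(39.098) + 1(26.982) + 2(28.085) + 6(15.999).

218.24 g/mol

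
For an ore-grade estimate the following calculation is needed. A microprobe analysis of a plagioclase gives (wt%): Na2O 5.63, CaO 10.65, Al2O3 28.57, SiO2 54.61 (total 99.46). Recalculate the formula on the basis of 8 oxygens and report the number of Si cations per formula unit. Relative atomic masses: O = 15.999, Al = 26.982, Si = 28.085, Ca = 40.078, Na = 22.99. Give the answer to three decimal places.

Na2O: 5.63/61.979 = 0.09084 mol → 0.18168 mol Na, 0.09084 mol O.
CaO: 10.65/56.077 = 0.18992 mol → 0.18992 mol Ca, 0.18992 mol O.
Al2O3: 28.57/101.961 = 0.28021 mol → 0.56042 mol Al, 0.84063 mol O.
SiO2: 54.61/60.083 = 0.90891 mol → 0.90891 mol Si, 1.81782 mol O.
Total oxygen = 2.93921 mol. Normalization factor = 8/2.93921 = 2.72182.
Si per 8 O = 0.90891 × 2.72182 = 2.474.

2.474 Si apfu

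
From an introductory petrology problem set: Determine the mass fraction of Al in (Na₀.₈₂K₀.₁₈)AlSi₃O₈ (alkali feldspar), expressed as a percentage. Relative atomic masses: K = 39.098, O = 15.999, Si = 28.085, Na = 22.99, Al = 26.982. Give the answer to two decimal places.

10.18 wt%

Molar mass of (Na₀.₈₂K₀.₁₈)AlSi₃O₈: 0.82*22.99 + 0.18*39.098 + 1*26.982 + 3*28.085 + 8*15.999 = 265.118 g/mol.
Mass of Al per formula unit: 1 × 26.982 = 26.982 g.
Weight fraction Al = 26.982 / 265.118 = 0.1018.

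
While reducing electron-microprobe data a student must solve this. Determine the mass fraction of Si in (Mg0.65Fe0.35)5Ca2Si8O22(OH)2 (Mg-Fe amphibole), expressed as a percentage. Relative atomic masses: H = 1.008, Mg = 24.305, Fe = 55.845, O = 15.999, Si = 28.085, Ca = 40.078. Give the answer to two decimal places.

Formula mass = 3.25·24.305 + 1.75·55.845 + 2·40.078 + 8·28.085 + 24·15.999 + 2·1.008 = 867.548 g/mol, of which 224.680 g is Si.
So Si makes up 224.680/867.548 = 0.2590 of the mass, i.e. 25.90%.

25.90 mass %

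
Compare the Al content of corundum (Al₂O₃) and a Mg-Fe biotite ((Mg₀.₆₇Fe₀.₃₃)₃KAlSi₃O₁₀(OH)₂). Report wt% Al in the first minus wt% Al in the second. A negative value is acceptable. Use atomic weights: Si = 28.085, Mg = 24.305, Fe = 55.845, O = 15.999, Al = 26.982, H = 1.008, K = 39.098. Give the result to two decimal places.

Al in Al₂O₃: molar mass 101.961 g/mol; 2×26.982 = 53.964 g → 52.93 wt%.
Al in (Mg₀.₆₇Fe₀.₃₃)₃KAlSi₃O₁₀(OH)₂: molar mass 448.479 g/mol; 1×26.982 = 26.982 g → 6.02 wt%.
Difference = 52.93 − 6.02 = 46.91 percentage points.

46.91 percentage points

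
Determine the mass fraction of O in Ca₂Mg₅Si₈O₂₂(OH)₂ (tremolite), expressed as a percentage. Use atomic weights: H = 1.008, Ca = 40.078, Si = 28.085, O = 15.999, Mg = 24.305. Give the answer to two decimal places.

M(Ca₂Mg₅Si₈O₂₂(OH)₂) = 812.353 g/mol.
O contributes 24 × 15.999 = 383.976 g per mole.
383.976/812.353 = 0.4727 → 47.27%.

47.27 weight percent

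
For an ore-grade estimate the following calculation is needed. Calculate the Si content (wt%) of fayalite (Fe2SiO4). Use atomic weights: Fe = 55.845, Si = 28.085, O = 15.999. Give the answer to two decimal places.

M(Fe2SiO4) = 203.771 g/mol.
Si contributes 1 × 28.085 = 28.085 g per mole.
28.085/203.771 = 0.1378 → 13.78%.

13.78 wt%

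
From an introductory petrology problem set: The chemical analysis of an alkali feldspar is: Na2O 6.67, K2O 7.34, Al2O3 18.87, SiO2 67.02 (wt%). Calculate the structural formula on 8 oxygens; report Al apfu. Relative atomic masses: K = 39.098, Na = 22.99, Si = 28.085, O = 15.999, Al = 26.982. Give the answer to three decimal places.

0.996 Al apfu

6.67 wt% Na2O ÷ 61.979 g/mol = 0.10762 mol, giving 0.21524 Na and 0.10762 O.
7.34 wt% K2O ÷ 94.195 g/mol = 0.07792 mol, giving 0.15584 K and 0.07792 O.
18.87 wt% Al2O3 ÷ 101.961 g/mol = 0.18507 mol, giving 0.37014 Al and 0.55521 O.
67.02 wt% SiO2 ÷ 60.083 g/mol = 1.11546 mol, giving 1.11546 Si and 2.23092 O.
Oxygen sums to 2.97167; scaling by 8/2.97167 = 2.69209 puts the formula on 8 O.
Al: 0.37014 × 2.69209 = 0.996 atoms per formula unit.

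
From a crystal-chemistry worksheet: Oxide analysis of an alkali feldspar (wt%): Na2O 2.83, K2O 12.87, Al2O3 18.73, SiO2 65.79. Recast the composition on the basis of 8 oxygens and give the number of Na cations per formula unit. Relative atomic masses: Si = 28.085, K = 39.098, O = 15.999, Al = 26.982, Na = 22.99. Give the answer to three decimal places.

0.250 Na apfu

Na2O (M=61.979): mol = 0.04566; Na = 0.09132, O = 0.04566.
K2O (M=94.195): mol = 0.13663; K = 0.27326, O = 0.13663.
Al2O3 (M=101.961): mol = 0.18370; Al = 0.36740, O = 0.55110.
SiO2 (M=60.083): mol = 1.09499; Si = 1.09499, O = 2.18998.
ΣO = 2.92337; factor = 8/ΣO = 2.73657.
Na apfu = 0.09132 × 2.73657 = 0.250.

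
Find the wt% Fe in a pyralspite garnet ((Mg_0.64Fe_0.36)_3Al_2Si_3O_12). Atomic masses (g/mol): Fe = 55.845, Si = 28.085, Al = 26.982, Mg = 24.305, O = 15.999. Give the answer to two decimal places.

Molar mass of (Mg_0.64Fe_0.36)_3Al_2Si_3O_12: 1.92·24.305 + 1.08·55.845 + 2·26.982 + 3·28.085 + 12·15.999 = 437.185 g/mol.
Mass of Fe per formula unit: 1.08 × 55.845 = 60.313 g.
Weight fraction Fe = 60.313 / 437.185 = 0.1380.

13.80 mass %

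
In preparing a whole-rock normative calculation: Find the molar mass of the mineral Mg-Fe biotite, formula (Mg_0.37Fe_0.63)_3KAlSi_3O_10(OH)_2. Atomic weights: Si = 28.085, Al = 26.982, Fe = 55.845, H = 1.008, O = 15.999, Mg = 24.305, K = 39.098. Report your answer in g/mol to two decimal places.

M = 1.11·24.305 + 1.89·55.845 + 1·39.098 + 1·26.982 + 3·28.085 + 12·15.999 + 2·1.008

476.86 g/mol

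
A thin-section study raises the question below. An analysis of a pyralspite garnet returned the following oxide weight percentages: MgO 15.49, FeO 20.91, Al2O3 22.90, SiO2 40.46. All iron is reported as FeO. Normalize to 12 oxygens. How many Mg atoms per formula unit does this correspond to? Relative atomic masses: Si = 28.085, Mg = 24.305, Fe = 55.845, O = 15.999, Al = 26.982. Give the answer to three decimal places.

1.711 Mg apfu

MgO (M=40.304): mol = 0.38433; Mg = 0.38433, O = 0.38433.
FeO (M=71.844): mol = 0.29105; Fe = 0.29105, O = 0.29105.
Al2O3 (M=101.961): mol = 0.22460; Al = 0.44920, O = 0.67380.
SiO2 (M=60.083): mol = 0.67340; Si = 0.67340, O = 1.34680.
ΣO = 2.69598; factor = 12/ΣO = 4.45107.
Mg apfu = 0.38433 × 4.45107 = 1.711.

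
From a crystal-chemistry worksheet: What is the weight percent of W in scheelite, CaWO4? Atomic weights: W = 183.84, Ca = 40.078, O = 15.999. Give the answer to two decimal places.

Molar mass of CaWO4: 1×40.078 + 1×183.84 + 4×15.999 = 287.914 g/mol.
Mass of W per formula unit: 1 × 183.84 = 183.840 g.
Weight fraction W = 183.840 / 287.914 = 0.6385.

63.85 weight percent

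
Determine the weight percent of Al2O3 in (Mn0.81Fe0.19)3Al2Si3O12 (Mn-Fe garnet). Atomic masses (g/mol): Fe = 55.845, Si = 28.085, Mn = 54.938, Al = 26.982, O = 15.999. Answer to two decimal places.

M((Mn0.81Fe0.19)3Al2Si3O12) = 495.538 g/mol; M(Al2O3) = 101.961 g/mol.
Moles Al2O3 per formula unit = 2 Al ÷ 2 = 1.0000.
Al2O3 fraction = (1.0000 × 101.961) / 495.538 = 101.961/495.538 = 0.2058.

20.58 wt%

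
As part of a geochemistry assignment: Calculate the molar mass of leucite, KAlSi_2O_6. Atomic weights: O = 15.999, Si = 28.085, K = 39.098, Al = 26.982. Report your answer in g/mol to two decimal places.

218.24 g/mol

K: 1 × 39.098 = 39.0980
Al: 1 × 26.982 = 26.9820
Si: 2 × 28.085 = 56.1700
O: 6 × 15.999 = 95.9940
Summing the contributions gives the formula mass.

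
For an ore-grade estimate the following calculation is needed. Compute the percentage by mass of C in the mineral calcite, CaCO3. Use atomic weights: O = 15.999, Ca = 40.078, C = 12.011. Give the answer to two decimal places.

12.00 mass %

M(CaCO3) = 100.086 g/mol.
C contributes 1 × 12.011 = 12.011 g per mole.
12.011/100.086 = 0.1200 → 12.00%.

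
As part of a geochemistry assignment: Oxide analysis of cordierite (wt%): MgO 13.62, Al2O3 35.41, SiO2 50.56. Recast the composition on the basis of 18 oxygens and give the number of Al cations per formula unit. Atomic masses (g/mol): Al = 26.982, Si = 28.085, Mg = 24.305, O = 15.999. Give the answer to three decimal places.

MgO: 13.62/40.304 = 0.33793 mol → 0.33793 mol Mg, 0.33793 mol O.
Al2O3: 35.41/101.961 = 0.34729 mol → 0.69458 mol Al, 1.04187 mol O.
SiO2: 50.56/60.083 = 0.84150 mol → 0.84150 mol Si, 1.68300 mol O.
Total oxygen = 3.06280 mol. Normalization factor = 18/3.06280 = 5.87698.
Al per 18 O = 0.69458 × 5.87698 = 4.082.

4.082 Al apfu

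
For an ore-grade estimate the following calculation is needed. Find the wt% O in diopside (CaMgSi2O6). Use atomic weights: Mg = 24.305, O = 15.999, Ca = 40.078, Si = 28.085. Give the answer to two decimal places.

44.33 weight percent

Molar mass of CaMgSi2O6: 1·40.078 + 1·24.305 + 2·28.085 + 6·15.999 = 216.547 g/mol.
Mass of O per formula unit: 6 × 15.999 = 95.994 g.
Weight fraction O = 95.994 / 216.547 = 0.4433.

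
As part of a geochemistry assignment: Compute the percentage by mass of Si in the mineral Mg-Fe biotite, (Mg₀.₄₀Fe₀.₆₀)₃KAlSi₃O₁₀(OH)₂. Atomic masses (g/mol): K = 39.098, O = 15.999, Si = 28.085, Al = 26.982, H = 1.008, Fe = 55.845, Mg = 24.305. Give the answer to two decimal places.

17.77 wt%

Formula mass = 1.20*24.305 + 1.80*55.845 + 1*39.098 + 1*26.982 + 3*28.085 + 12*15.999 + 2*1.008 = 474.026 g/mol, of which 84.255 g is Si.
So Si makes up 84.255/474.026 = 0.1777 of the mass, i.e. 17.77%.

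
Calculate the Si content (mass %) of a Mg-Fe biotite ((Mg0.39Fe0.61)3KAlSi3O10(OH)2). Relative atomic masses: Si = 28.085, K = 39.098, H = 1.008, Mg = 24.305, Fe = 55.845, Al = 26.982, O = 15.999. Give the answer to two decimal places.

Molar mass of (Mg0.39Fe0.61)3KAlSi3O10(OH)2: 1.17·24.305 + 1.83·55.845 + 1·39.098 + 1·26.982 + 3·28.085 + 12·15.999 + 2·1.008 = 474.972 g/mol.
Mass of Si per formula unit: 3 × 28.085 = 84.255 g.
Weight fraction Si = 84.255 / 474.972 = 0.1774.

17.74 mass %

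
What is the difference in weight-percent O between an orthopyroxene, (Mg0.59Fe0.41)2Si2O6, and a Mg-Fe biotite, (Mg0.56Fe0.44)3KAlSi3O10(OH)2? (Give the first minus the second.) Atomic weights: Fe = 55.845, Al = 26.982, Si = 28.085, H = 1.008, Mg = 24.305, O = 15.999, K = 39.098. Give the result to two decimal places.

0.52 percentage points

First mineral: 95.994 g O in 226.637 g formula = 42.36 wt% O.
Second mineral: 191.988 g O in 458.887 g formula = 41.84 wt% O.
42.36% − 41.84% gives a difference of 0.52 percentage points.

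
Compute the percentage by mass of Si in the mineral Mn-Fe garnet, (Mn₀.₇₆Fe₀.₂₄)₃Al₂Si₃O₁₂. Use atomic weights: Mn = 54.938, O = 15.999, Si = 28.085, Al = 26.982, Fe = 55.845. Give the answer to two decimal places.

17.00 mass %

Molar mass of (Mn₀.₇₆Fe₀.₂₄)₃Al₂Si₃O₁₂: 2.28×54.938 + 0.72×55.845 + 2×26.982 + 3×28.085 + 12×15.999 = 495.674 g/mol.
Mass of Si per formula unit: 3 × 28.085 = 84.255 g.
Weight fraction Si = 84.255 / 495.674 = 0.1700.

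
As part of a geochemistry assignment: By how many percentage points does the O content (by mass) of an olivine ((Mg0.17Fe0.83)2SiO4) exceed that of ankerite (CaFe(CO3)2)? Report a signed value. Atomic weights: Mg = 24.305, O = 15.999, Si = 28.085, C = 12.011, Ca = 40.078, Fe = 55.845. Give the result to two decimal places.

O in (Mg0.17Fe0.83)2SiO4: molar mass 193.047 g/mol; 4×15.999 = 63.996 g → 33.15 wt%.
O in CaFe(CO3)2: molar mass 215.939 g/mol; 6×15.999 = 95.994 g → 44.45 wt%.
Difference = 33.15 − 44.45 = -11.30 percentage points.

-11.30 percentage points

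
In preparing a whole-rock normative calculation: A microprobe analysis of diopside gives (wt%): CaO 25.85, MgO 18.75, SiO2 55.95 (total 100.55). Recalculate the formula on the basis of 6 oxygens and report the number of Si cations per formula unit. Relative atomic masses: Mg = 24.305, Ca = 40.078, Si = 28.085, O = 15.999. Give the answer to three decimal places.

2.004 Si apfu

CaO (M=56.077): mol = 0.46097; Ca = 0.46097, O = 0.46097.
MgO (M=40.304): mol = 0.46521; Mg = 0.46521, O = 0.46521.
SiO2 (M=60.083): mol = 0.93121; Si = 0.93121, O = 1.86242.
ΣO = 2.78860; factor = 6/ΣO = 2.15162.
Si apfu = 0.93121 × 2.15162 = 2.004.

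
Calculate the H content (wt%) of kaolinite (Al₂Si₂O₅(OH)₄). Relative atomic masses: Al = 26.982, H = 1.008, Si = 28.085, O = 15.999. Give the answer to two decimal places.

1.56 wt%

Molar mass of Al₂Si₂O₅(OH)₄: 2·26.982 + 2·28.085 + 9·15.999 + 4·1.008 = 258.157 g/mol.
Mass of H per formula unit: 4 × 1.008 = 4.032 g.
Weight fraction H = 4.032 / 258.157 = 0.0156.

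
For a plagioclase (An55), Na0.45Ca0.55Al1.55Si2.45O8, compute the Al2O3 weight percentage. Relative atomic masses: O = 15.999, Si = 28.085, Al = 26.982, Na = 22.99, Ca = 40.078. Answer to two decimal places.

M(Na0.45Ca0.55Al1.55Si2.45O8) = 271.011 g/mol; M(Al2O3) = 101.961 g/mol.
Moles Al2O3 per formula unit = 1.55 Al ÷ 2 = 0.7750.
Al2O3 fraction = (0.7750 × 101.961) / 271.011 = 79.020/271.011 = 0.2916.

29.16 wt%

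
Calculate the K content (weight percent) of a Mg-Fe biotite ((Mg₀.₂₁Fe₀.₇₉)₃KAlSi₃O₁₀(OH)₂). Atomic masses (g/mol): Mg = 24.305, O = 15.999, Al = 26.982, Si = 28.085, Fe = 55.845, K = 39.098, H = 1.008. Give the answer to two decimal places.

7.95 weight percent

Formula mass = 0.63×24.305 + 2.37×55.845 + 1×39.098 + 1×26.982 + 3×28.085 + 12×15.999 + 2×1.008 = 492.004 g/mol, of which 39.098 g is K.
So K makes up 39.098/492.004 = 0.0795 of the mass, i.e. 7.95%.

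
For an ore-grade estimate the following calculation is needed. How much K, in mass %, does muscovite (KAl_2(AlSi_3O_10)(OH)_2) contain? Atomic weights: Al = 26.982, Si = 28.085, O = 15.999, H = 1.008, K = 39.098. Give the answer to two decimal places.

Molar mass of KAl_2(AlSi_3O_10)(OH)_2: 1×39.098 + 3×26.982 + 3×28.085 + 12×15.999 + 2×1.008 = 398.303 g/mol.
Mass of K per formula unit: 1 × 39.098 = 39.098 g.
Weight fraction K = 39.098 / 398.303 = 0.0982.

9.82 mass %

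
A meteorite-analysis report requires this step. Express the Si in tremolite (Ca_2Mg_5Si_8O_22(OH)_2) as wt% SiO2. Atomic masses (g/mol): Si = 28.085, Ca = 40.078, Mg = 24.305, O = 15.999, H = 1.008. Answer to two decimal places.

Molar mass of Ca_2Mg_5Si_8O_22(OH)_2 = 2×40.078 + 5×24.305 + 8×28.085 + 24×15.999 + 2×1.008 = 812.353 g/mol.
Each formula unit contains 8 Si, equivalent to 8/1 = 8.0000 mol SiO2.
M(SiO2) = 1×28.085 + 2×15.999 = 60.083 g/mol.
Mass of SiO2 per formula unit = 8.0000 × 60.083 = 480.664 g.
SiO2 wt% = 480.664 / 812.353 × 100 = 59.17%.

59.17 wt%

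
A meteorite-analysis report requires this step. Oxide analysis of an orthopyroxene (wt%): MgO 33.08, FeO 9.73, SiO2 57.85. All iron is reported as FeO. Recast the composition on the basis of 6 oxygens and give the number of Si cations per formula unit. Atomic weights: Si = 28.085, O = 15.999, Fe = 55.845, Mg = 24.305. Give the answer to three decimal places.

2.005 Si apfu

MgO (M=40.304): mol = 0.82076; Mg = 0.82076, O = 0.82076.
FeO (M=71.844): mol = 0.13543; Fe = 0.13543, O = 0.13543.
SiO2 (M=60.083): mol = 0.96283; Si = 0.96283, O = 1.92566.
ΣO = 2.88185; factor = 6/ΣO = 2.08200.
Si apfu = 0.96283 × 2.08200 = 2.005.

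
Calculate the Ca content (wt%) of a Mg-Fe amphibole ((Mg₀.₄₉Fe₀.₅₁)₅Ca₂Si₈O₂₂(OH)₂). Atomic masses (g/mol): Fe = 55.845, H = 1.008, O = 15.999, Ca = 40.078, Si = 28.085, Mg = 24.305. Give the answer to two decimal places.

8.98 wt%

Formula mass = 2.45·24.305 + 2.55·55.845 + 2·40.078 + 8·28.085 + 24·15.999 + 2·1.008 = 892.780 g/mol, of which 80.156 g is Ca.
So Ca makes up 80.156/892.780 = 0.0898 of the mass, i.e. 8.98%.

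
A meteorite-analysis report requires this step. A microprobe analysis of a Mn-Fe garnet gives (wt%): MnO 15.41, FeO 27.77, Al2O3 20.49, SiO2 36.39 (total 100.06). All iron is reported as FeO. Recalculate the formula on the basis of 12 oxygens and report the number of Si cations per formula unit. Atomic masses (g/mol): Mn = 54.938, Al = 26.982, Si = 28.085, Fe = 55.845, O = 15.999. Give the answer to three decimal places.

15.41 wt% MnO ÷ 70.937 g/mol = 0.21724 mol, giving 0.21724 Mn and 0.21724 O.
27.77 wt% FeO ÷ 71.844 g/mol = 0.38653 mol, giving 0.38653 Fe and 0.38653 O.
20.49 wt% Al2O3 ÷ 101.961 g/mol = 0.20096 mol, giving 0.40192 Al and 0.60288 O.
36.39 wt% SiO2 ÷ 60.083 g/mol = 0.60566 mol, giving 0.60566 Si and 1.21132 O.
Oxygen sums to 2.41797; scaling by 12/2.41797 = 4.96284 puts the formula on 12 O.
Si: 0.60566 × 4.96284 = 3.006 atoms per formula unit.

3.006 Si apfu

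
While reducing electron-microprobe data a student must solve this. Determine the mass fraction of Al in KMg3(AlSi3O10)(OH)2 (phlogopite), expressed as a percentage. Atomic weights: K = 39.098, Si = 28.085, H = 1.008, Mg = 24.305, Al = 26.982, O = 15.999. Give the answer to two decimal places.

M(KMg3(AlSi3O10)(OH)2) = 417.254 g/mol.
Al contributes 1 × 26.982 = 26.982 g per mole.
26.982/417.254 = 0.0647 → 6.47%.

6.47 wt%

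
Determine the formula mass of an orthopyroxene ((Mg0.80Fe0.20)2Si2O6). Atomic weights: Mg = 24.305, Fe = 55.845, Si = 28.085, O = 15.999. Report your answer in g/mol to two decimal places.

213.39 g/mol

M = 1.60·24.305 + 0.40·55.845 + 2·28.085 + 6·15.999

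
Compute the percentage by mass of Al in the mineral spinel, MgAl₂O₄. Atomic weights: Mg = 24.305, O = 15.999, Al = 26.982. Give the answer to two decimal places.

Formula mass = 1·24.305 + 2·26.982 + 4·15.999 = 142.265 g/mol, of which 53.964 g is Al.
So Al makes up 53.964/142.265 = 0.3793 of the mass, i.e. 37.93%.

37.93 mass %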